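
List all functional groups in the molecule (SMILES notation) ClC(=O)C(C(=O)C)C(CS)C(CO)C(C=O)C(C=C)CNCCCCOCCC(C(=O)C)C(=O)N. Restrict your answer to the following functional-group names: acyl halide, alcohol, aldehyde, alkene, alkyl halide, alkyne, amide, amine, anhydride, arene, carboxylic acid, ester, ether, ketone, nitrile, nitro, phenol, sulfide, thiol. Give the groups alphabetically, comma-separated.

acyl halide, alcohol, aldehyde, alkene, amide, amine, ether, ketone, thiol

Working along the chain:
  ClCO: –C(=O)Cl: carbonyl C bonded to C and to a halogen → acyl halide (not alkyl halide).
  CH(COCH3): pendant –COCH3: carbonyl C bonded to two carbons → ketone.
  CH(CH2SH): pendant –CH2SH → thiol.
  CH(CH2OH): pendant –CH2OH on an sp³ backbone C → alcohol.
  CH(CHO): pendant –CHO: carbonyl C bonded to C and H → aldehyde.
  CH(CH=CH2): pendant –CH=CH2: C=C double bond → alkene.
  CH2NHCH2: C–N–C with sp³ carbons and no adjacent C=O → amine (secondary).
  CH2OCH2: C–O–C with sp³ carbons on both sides and no adjacent C=O → ether.
  CH(COCH3): pendant –COCH3: carbonyl C bonded to two carbons → ketone.
  CONH2: –C(=O)NH2: carbonyl C bonded to C and to N → amide (the N is not a separate amine).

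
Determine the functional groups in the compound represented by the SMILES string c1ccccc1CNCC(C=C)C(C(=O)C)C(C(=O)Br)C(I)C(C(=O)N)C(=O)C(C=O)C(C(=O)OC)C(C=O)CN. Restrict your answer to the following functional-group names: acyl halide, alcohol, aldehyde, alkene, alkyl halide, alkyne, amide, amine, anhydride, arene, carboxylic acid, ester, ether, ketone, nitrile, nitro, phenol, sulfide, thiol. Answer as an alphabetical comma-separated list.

Reading the structure from left to right:
  C6H5: C6H5– phenyl ring → arene.
  CH2NHCH2: C–N–C with sp³ carbons and no adjacent C=O → amine (secondary).
  CH(CH=CH2): pendant –CH=CH2: C=C double bond → alkene.
  CH(COCH3): pendant –COCH3: carbonyl C bonded to two carbons → ketone.
  CH(COBr): pendant –C(=O)X: carbonyl C bonded to C and halogen → acyl halide.
  CH(I): halogen on an sp³ carbon → alkyl halide.
  CH(CONH2): pendant –CONH2: carbonyl C bonded to C and N → amide.
  CO: –C(=O)– with carbon on both sides → ketone.
  CH(CHO): pendant –CHO: carbonyl C bonded to C and H → aldehyde.
  CH(COOCH3): pendant –COOCH3: carbonyl C bonded to C and –OCH3 → ester.
  CH(CHO): pendant –CHO: carbonyl C bonded to C and H → aldehyde.
  CH2NH2: –NH2 on an sp³ carbon with no adjacent C=O → amine.

acyl halide, aldehyde, alkene, alkyl halide, amide, amine, arene, ester, ketone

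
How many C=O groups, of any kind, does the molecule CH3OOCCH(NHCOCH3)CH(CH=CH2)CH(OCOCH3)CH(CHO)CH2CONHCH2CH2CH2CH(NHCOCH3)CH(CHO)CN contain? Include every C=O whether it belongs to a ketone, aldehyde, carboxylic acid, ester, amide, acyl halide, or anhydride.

CH3OOC: ester, 1 C=O (running total 1).
CH(NHCOCH3): amide, 1 C=O (running total 2).
CH(OCOCH3): ester, 1 C=O (running total 3).
CH(CHO): aldehyde, 1 C=O (running total 4).
CH2CONHCH2: amide, 1 C=O (running total 5).
CH(NHCOCH3): amide, 1 C=O (running total 6).
CH(CHO): aldehyde, 1 C=O (running total 7).

7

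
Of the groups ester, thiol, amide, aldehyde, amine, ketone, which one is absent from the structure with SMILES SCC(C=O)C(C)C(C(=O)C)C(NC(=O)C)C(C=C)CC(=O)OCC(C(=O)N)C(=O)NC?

ketone: present (CH(COCH3) — pendant –COCH3: carbonyl C bonded to two carbons → ketone).
thiol: present (HSCH2 — –SH on an sp³ carbon → thiol).
aldehyde: present (CH(CHO) — pendant –CHO: carbonyl C bonded to C and H → aldehyde).
ester: present (CH2COOCH2 — –C(=O)–O–C with C on the carbonyl side → ester).
amide: present (CH(NHCOCH3) — pendant –NHC(=O)CH3: N bonded to a carbonyl → amide (not amine)).
amine: absent. In each of CH(NHCOCH3), CH(CONH2) and CONHCH3, the nitrogen is bonded directly to a carbonyl carbon, making it part of an amide, not a free amine.

amine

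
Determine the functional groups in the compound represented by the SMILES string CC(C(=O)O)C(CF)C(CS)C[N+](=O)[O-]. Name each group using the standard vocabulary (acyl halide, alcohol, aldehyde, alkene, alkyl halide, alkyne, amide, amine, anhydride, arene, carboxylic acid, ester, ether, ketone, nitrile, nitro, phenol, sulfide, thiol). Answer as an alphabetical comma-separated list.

Working along the chain:
  CH(COOH): pendant –COOH: carbonyl C bonded to C and –OH → carboxylic acid.
  CH(CH2F): pendant –CH2X: halogen on sp³ carbon → alkyl halide.
  CH(CH2SH): pendant –CH2SH → thiol.
  CH2NO2: –NO2 on carbon → nitro group.

alkyl halide, carboxylic acid, nitro, thiol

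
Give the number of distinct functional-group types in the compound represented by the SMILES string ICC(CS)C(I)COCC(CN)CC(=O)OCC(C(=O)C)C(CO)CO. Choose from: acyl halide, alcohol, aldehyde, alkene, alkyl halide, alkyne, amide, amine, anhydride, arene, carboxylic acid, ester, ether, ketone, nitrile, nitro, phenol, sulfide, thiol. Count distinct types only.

halogen on an sp³ carbon → alkyl halide.
pendant –CH2SH → thiol.
halogen on an sp³ carbon → alkyl halide.
C–O–C with sp³ carbons on both sides and no adjacent C=O → ether.
pendant –CH2NH2: N on sp³ C, no adjacent C=O → amine.
–C(=O)–O–C with C on the carbonyl side → ester.
pendant –COCH3: carbonyl C bonded to two carbons → ketone.
pendant –CH2OH on an sp³ backbone C → alcohol.
–OH on an sp³ carbon → alcohol.
Distinct types present: alcohol, alkyl halide, amine, ester, ether, ketone, thiol.

7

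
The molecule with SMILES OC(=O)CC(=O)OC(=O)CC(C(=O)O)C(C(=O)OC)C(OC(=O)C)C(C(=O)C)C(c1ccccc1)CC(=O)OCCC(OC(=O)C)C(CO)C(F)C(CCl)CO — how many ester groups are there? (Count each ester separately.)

Taking each segment in turn:
  HOOC: –COOH: carbonyl C bonded to –OH and C → carboxylic acid (the –OH is not a separate alcohol).
  CH2CO-O-COCH2: two acyl groups sharing one oxygen, –C(=O)–O–C(=O)– → anhydride.
  CH(COOH): pendant –COOH: carbonyl C bonded to C and –OH → carboxylic acid.
  CH(COOCH3): pendant –COOCH3: carbonyl C bonded to C and –OCH3 → ester.
  CH(OCOCH3): pendant –OC(=O)CH3: an acyloxy group → ester.
  CH(COCH3): pendant –COCH3: carbonyl C bonded to two carbons → ketone.
  CH(C6H5): pendant –C6H5: benzene ring → arene.
  CH2COOCH2: –C(=O)–O–C with C on the carbonyl side → ester.
  CH(OCOCH3): pendant –OC(=O)CH3: an acyloxy group → ester.
  CH(CH2OH): pendant –CH2OH on an sp³ backbone C → alcohol.
  CH(F): halogen on an sp³ carbon → alkyl halide.
  CH(CH2Cl): pendant –CH2X: halogen on sp³ carbon → alkyl halide.
  CH2OH: –OH on an sp³ carbon → alcohol.
Ester appears at: CH(COOCH3), CH(OCOCH3), CH2COOCH2, CH(OCOCH3) → 4.

4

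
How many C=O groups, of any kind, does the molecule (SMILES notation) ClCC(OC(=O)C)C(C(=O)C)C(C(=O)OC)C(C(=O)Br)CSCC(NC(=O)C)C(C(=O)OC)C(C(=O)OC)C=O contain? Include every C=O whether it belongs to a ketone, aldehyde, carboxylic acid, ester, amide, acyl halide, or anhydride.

CH(OCOCH3): ester, 1 C=O (running total 1).
CH(COCH3): ketone, 1 C=O (running total 2).
CH(COOCH3): ester, 1 C=O (running total 3).
CH(COBr): acyl halide, 1 C=O (running total 4).
CH(NHCOCH3): amide, 1 C=O (running total 5).
CH(COOCH3): ester, 1 C=O (running total 6).
CH(COOCH3): ester, 1 C=O (running total 7).
CHO: aldehyde, 1 C=O (running total 8).

8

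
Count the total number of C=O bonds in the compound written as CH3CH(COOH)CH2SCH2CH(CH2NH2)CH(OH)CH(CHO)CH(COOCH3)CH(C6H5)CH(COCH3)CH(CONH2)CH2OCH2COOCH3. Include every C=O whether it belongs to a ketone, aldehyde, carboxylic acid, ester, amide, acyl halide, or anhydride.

CH(COOH): carboxylic acid, 1 C=O (running total 1).
CH(CHO): aldehyde, 1 C=O (running total 2).
CH(COOCH3): ester, 1 C=O (running total 3).
CH(COCH3): ketone, 1 C=O (running total 4).
CH(CONH2): amide, 1 C=O (running total 5).
COOCH3: ester, 1 C=O (running total 6).

6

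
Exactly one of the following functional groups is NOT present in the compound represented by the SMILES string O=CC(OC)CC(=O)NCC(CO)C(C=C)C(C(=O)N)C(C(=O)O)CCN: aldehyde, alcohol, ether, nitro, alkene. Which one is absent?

aldehyde: present (OHC — terminal –CHO: carbonyl C bonded to H and C → aldehyde).
alkene: present (CH(CH=CH2) — pendant –CH=CH2: C=C double bond → alkene).
alcohol: present (CH(CH2OH) — pendant –CH2OH on an sp³ backbone C → alcohol).
ether: present (CH(OCH3) — pendant –OCH3: C–O–C with sp³ C, no adjacent C=O → ether).
nitro: no segment matches this pattern.

nitro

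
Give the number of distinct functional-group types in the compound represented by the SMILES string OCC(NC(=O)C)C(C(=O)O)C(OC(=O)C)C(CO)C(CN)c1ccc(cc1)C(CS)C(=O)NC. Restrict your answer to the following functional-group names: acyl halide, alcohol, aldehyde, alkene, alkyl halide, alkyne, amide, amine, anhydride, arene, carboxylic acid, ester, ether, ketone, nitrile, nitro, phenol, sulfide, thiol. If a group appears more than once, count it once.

7

HO– on an sp³ carbon → alcohol.
pendant –NHC(=O)CH3: N bonded to a carbonyl → amide (not amine).
pendant –COOH: carbonyl C bonded to C and –OH → carboxylic acid.
pendant –OC(=O)CH3: an acyloxy group → ester.
pendant –CH2OH on an sp³ backbone C → alcohol.
pendant –CH2NH2: N on sp³ C, no adjacent C=O → amine.
para-disubstituted benzene ring → arene.
pendant –CH2SH → thiol.
–C(=O)NHCH3: carbonyl C bonded to C and to N → amide (the N is not an amine).
Distinct types present: alcohol, amide, amine, arene, carboxylic acid, ester, thiol.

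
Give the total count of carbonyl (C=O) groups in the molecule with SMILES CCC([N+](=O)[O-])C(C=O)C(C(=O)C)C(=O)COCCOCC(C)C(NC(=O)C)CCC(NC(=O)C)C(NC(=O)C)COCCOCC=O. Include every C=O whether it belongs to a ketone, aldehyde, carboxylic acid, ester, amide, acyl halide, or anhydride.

CH(CHO): aldehyde, 1 C=O (running total 1).
CH(COCH3): ketone, 1 C=O (running total 2).
CO: ketone, 1 C=O (running total 3).
CH(NHCOCH3): amide, 1 C=O (running total 4).
CH(NHCOCH3): amide, 1 C=O (running total 5).
CH(NHCOCH3): amide, 1 C=O (running total 6).
CHO: aldehyde, 1 C=O (running total 7).

7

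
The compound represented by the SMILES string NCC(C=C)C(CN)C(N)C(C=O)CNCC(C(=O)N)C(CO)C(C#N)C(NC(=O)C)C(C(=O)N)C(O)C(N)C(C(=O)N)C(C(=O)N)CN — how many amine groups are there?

–NH2 on an sp³ carbon with no adjacent C=O → amine.
pendant –CH=CH2: C=C double bond → alkene.
pendant –CH2NH2: N on sp³ C, no adjacent C=O → amine.
–NH2 on an sp³ carbon with no adjacent C=O → amine.
pendant –CHO: carbonyl C bonded to C and H → aldehyde.
C–N–C with sp³ carbons and no adjacent C=O → amine (secondary).
pendant –CONH2: carbonyl C bonded to C and N → amide.
pendant –CH2OH on an sp³ backbone C → alcohol.
pendant –C≡N: nitrile.
pendant –NHC(=O)CH3: N bonded to a carbonyl → amide (not amine).
pendant –CONH2: carbonyl C bonded to C and N → amide.
–OH on an sp³ carbon → alcohol (secondary).
–NH2 on an sp³ carbon with no adjacent C=O → amine.
pendant –CONH2: carbonyl C bonded to C and N → amide.
pendant –CONH2: carbonyl C bonded to C and N → amide.
–NH2 on an sp³ carbon with no adjacent C=O → amine.
Amine appears at: H2NCH2, CH(CH2NH2), CH(NH2), CH2NHCH2, CH(NH2), CH2NH2 → 6.

6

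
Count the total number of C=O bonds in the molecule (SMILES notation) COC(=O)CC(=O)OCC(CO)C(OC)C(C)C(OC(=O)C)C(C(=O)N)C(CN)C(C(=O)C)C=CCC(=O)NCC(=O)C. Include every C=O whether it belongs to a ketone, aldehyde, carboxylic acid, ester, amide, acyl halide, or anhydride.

CH3OOC: ester, 1 C=O (running total 1).
CH2COOCH2: ester, 1 C=O (running total 2).
CH(OCOCH3): ester, 1 C=O (running total 3).
CH(CONH2): amide, 1 C=O (running total 4).
CH(COCH3): ketone, 1 C=O (running total 5).
CH2CONHCH2: amide, 1 C=O (running total 6).
CO: ketone, 1 C=O (running total 7).

7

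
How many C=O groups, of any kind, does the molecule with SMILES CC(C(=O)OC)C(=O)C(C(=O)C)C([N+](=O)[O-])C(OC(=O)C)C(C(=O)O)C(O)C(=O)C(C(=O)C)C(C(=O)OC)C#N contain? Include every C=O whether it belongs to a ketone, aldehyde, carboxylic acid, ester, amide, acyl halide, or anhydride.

8

CH(COOCH3): ester, 1 C=O (running total 1).
CO: ketone, 1 C=O (running total 2).
CH(COCH3): ketone, 1 C=O (running total 3).
CH(OCOCH3): ester, 1 C=O (running total 4).
CH(COOH): carboxylic acid, 1 C=O (running total 5).
CO: ketone, 1 C=O (running total 6).
CH(COCH3): ketone, 1 C=O (running total 7).
CH(COOCH3): ester, 1 C=O (running total 8).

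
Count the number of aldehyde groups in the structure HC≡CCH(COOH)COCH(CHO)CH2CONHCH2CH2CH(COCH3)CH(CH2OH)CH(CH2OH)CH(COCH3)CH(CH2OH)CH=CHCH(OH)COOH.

1

Working along the chain:
  HC≡C: C≡C triple bond → alkyne.
  CH(COOH): pendant –COOH: carbonyl C bonded to C and –OH → carboxylic acid.
  CO: –C(=O)– with carbon on both sides → ketone.
  CH(CHO): pendant –CHO: carbonyl C bonded to C and H → aldehyde.
  CH2CONHCH2: –C(=O)–N– linkage → amide (the N is not an amine).
  CH(COCH3): pendant –COCH3: carbonyl C bonded to two carbons → ketone.
  CH(CH2OH): pendant –CH2OH on an sp³ backbone C → alcohol.
  CH(CH2OH): pendant –CH2OH on an sp³ backbone C → alcohol.
  CH(COCH3): pendant –COCH3: carbonyl C bonded to two carbons → ketone.
  CH(CH2OH): pendant –CH2OH on an sp³ backbone C → alcohol.
  CH=CH: C=C double bond → alkene.
  CH(OH): –OH on an sp³ carbon → alcohol (secondary).
  COOH: –COOH: carbonyl C bonded to –OH and C → carboxylic acid (the –OH is not a separate alcohol).
Aldehyde appears at: CH(CHO) → 1.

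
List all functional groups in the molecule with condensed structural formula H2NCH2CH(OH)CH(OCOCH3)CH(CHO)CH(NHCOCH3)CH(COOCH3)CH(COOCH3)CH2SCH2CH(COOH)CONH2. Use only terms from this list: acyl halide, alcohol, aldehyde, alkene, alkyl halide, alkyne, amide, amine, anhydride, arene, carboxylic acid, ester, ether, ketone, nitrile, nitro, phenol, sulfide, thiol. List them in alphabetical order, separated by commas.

alcohol, aldehyde, amide, amine, carboxylic acid, ester, sulfide

Reading the structure from left to right:
  H2NCH2: –NH2 on an sp³ carbon with no adjacent C=O → amine.
  CH(OH): –OH on an sp³ carbon → alcohol (secondary).
  CH(OCOCH3): pendant –OC(=O)CH3: an acyloxy group → ester.
  CH(CHO): pendant –CHO: carbonyl C bonded to C and H → aldehyde.
  CH(NHCOCH3): pendant –NHC(=O)CH3: N bonded to a carbonyl → amide (not amine).
  CH(COOCH3): pendant –COOCH3: carbonyl C bonded to C and –OCH3 → ester.
  CH(COOCH3): pendant –COOCH3: carbonyl C bonded to C and –OCH3 → ester.
  CH2SCH2: C–S–C linkage → sulfide (thioether).
  CH(COOH): pendant –COOH: carbonyl C bonded to C and –OH → carboxylic acid.
  CONH2: –C(=O)NH2: carbonyl C bonded to C and to N → amide (the N is not a separate amine).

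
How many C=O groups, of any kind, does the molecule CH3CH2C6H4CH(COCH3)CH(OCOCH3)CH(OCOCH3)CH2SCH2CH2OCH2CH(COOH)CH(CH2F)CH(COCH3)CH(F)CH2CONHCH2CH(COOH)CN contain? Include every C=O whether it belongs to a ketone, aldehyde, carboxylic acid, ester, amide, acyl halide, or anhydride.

CH(COCH3): ketone, 1 C=O (running total 1).
CH(OCOCH3): ester, 1 C=O (running total 2).
CH(OCOCH3): ester, 1 C=O (running total 3).
CH(COOH): carboxylic acid, 1 C=O (running total 4).
CH(COCH3): ketone, 1 C=O (running total 5).
CH2CONHCH2: amide, 1 C=O (running total 6).
CH(COOH): carboxylic acid, 1 C=O (running total 7).

7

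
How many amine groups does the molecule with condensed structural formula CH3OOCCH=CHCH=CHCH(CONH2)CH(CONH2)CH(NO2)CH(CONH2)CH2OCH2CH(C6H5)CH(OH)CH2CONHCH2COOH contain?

Reading the structure from left to right:
  CH3OOC: CH3O–C(=O)–: carbonyl C bonded to C and to –OCH3 → ester (not ketone + ether).
  CH=CH: C=C double bond → alkene.
  CH=CH: C=C double bond → alkene.
  CH(CONH2): pendant –CONH2: carbonyl C bonded to C and N → amide.
  CH(CONH2): pendant –CONH2: carbonyl C bonded to C and N → amide.
  CH(NO2): –NO2 on an sp³ carbon → nitro (the N=O is not a carbonyl).
  CH(CONH2): pendant –CONH2: carbonyl C bonded to C and N → amide.
  CH2OCH2: C–O–C with sp³ carbons on both sides and no adjacent C=O → ether.
  CH(C6H5): pendant –C6H5: benzene ring → arene.
  CH(OH): –OH on an sp³ carbon → alcohol (secondary).
  CH2CONHCH2: –C(=O)–N– linkage → amide (the N is not an amine).
  COOH: –COOH: carbonyl C bonded to –OH and C → carboxylic acid (the –OH is not a separate alcohol).
No segment is a amine: CH(CONH2) is amide, not amine; CH(CONH2) is amide, not amine; CH(NO2) is nitro, not amine. → 0.

0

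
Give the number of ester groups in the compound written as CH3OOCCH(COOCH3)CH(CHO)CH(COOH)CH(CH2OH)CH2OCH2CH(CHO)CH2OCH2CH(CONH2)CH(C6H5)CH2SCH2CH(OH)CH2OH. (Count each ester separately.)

CH3O–C(=O)–: carbonyl C bonded to C and to –OCH3 → ester (not ketone + ether).
pendant –COOCH3: carbonyl C bonded to C and –OCH3 → ester.
pendant –CHO: carbonyl C bonded to C and H → aldehyde.
pendant –COOH: carbonyl C bonded to C and –OH → carboxylic acid.
pendant –CH2OH on an sp³ backbone C → alcohol.
C–O–C with sp³ carbons on both sides and no adjacent C=O → ether.
pendant –CHO: carbonyl C bonded to C and H → aldehyde.
C–O–C with sp³ carbons on both sides and no adjacent C=O → ether.
pendant –CONH2: carbonyl C bonded to C and N → amide.
pendant –C6H5: benzene ring → arene.
C–S–C linkage → sulfide (thioether).
–OH on an sp³ carbon → alcohol (secondary).
–OH on an sp³ carbon → alcohol.
Ester appears at: CH3OOC, CH(COOCH3) → 2.

2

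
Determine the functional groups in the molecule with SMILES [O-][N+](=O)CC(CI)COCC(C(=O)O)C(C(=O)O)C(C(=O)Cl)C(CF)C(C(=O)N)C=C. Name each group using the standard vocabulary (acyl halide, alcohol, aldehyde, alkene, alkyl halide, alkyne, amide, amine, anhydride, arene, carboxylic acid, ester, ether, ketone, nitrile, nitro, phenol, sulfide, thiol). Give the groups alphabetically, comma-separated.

–NO2 on carbon → nitro group.
pendant –CH2X: halogen on sp³ carbon → alkyl halide.
C–O–C with sp³ carbons on both sides and no adjacent C=O → ether.
pendant –COOH: carbonyl C bonded to C and –OH → carboxylic acid.
pendant –COOH: carbonyl C bonded to C and –OH → carboxylic acid.
pendant –C(=O)X: carbonyl C bonded to C and halogen → acyl halide.
pendant –CH2X: halogen on sp³ carbon → alkyl halide.
pendant –CONH2: carbonyl C bonded to C and N → amide.
C=C double bond → alkene.

acyl halide, alkene, alkyl halide, amide, carboxylic acid, ether, nitro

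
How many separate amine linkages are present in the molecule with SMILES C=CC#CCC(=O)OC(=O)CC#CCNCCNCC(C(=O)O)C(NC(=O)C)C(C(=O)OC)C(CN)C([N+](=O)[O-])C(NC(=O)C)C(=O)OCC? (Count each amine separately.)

3

C=C double bond → alkene.
C≡C triple bond → alkyne.
two acyl groups sharing one oxygen, –C(=O)–O–C(=O)– → anhydride.
C≡C triple bond → alkyne.
C–N–C with sp³ carbons and no adjacent C=O → amine (secondary).
C–N–C with sp³ carbons and no adjacent C=O → amine (secondary).
pendant –COOH: carbonyl C bonded to C and –OH → carboxylic acid.
pendant –NHC(=O)CH3: N bonded to a carbonyl → amide (not amine).
pendant –COOCH3: carbonyl C bonded to C and –OCH3 → ester.
pendant –CH2NH2: N on sp³ C, no adjacent C=O → amine.
–NO2 on an sp³ carbon → nitro (the N=O is not a carbonyl).
pendant –NHC(=O)CH3: N bonded to a carbonyl → amide (not amine).
–C(=O)OCH2CH3: carbonyl C bonded to C and to –OEt → ester.
Amine appears at: CH2NHCH2, CH2NHCH2, CH(CH2NH2) → 3.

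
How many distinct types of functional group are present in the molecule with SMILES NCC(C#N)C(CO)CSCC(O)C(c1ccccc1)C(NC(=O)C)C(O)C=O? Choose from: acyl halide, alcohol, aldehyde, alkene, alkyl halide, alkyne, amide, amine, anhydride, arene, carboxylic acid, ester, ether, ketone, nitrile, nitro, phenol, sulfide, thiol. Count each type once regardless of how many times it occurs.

7

Taking each segment in turn:
  H2NCH2: –NH2 on an sp³ carbon with no adjacent C=O → amine.
  CH(CN): pendant –C≡N: nitrile.
  CH(CH2OH): pendant –CH2OH on an sp³ backbone C → alcohol.
  CH2SCH2: C–S–C linkage → sulfide (thioether).
  CH(OH): –OH on an sp³ carbon → alcohol (secondary).
  CH(C6H5): pendant –C6H5: benzene ring → arene.
  CH(NHCOCH3): pendant –NHC(=O)CH3: N bonded to a carbonyl → amide (not amine).
  CH(OH): –OH on an sp³ carbon → alcohol (secondary).
  CHO: terminal –CHO: carbonyl C bonded to H and C → aldehyde.
Distinct types present: alcohol, aldehyde, amide, amine, arene, nitrile, sulfide.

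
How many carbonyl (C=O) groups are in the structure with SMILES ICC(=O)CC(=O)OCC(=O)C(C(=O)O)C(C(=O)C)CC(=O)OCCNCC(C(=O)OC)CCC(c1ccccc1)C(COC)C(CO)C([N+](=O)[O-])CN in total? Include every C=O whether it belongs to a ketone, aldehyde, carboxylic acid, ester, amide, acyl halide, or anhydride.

7

CO: ketone, 1 C=O (running total 1).
CH2COOCH2: ester, 1 C=O (running total 2).
CO: ketone, 1 C=O (running total 3).
CH(COOH): carboxylic acid, 1 C=O (running total 4).
CH(COCH3): ketone, 1 C=O (running total 5).
CH2COOCH2: ester, 1 C=O (running total 6).
CH(COOCH3): ester, 1 C=O (running total 7).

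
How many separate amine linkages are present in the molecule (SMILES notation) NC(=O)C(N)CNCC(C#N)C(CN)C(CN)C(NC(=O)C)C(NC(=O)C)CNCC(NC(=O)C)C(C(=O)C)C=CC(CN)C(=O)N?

Working along the chain:
  H2NCO: –C(=O)NH2: carbonyl C bonded to C and to N → amide (the N is not a separate amine).
  CH(NH2): –NH2 on an sp³ carbon with no adjacent C=O → amine.
  CH2NHCH2: C–N–C with sp³ carbons and no adjacent C=O → amine (secondary).
  CH(CN): pendant –C≡N: nitrile.
  CH(CH2NH2): pendant –CH2NH2: N on sp³ C, no adjacent C=O → amine.
  CH(CH2NH2): pendant –CH2NH2: N on sp³ C, no adjacent C=O → amine.
  CH(NHCOCH3): pendant –NHC(=O)CH3: N bonded to a carbonyl → amide (not amine).
  CH(NHCOCH3): pendant –NHC(=O)CH3: N bonded to a carbonyl → amide (not amine).
  CH2NHCH2: C–N–C with sp³ carbons and no adjacent C=O → amine (secondary).
  CH(NHCOCH3): pendant –NHC(=O)CH3: N bonded to a carbonyl → amide (not amine).
  CH(COCH3): pendant –COCH3: carbonyl C bonded to two carbons → ketone.
  CH=CH: C=C double bond → alkene.
  CH(CH2NH2): pendant –CH2NH2: N on sp³ C, no adjacent C=O → amine.
  CONH2: –C(=O)NH2: carbonyl C bonded to C and to N → amide (the N is not a separate amine).
Amine appears at: CH(NH2), CH2NHCH2, CH(CH2NH2), CH(CH2NH2), CH2NHCH2, CH(CH2NH2) → 6.

6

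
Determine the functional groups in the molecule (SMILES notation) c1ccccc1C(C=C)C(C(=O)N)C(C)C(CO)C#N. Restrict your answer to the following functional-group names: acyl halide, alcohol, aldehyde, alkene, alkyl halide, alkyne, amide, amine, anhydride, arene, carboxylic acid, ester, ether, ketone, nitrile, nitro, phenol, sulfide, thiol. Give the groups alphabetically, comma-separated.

C6H5– phenyl ring → arene.
pendant –CH=CH2: C=C double bond → alkene.
pendant –CONH2: carbonyl C bonded to C and N → amide.
pendant –CH2OH on an sp³ backbone C → alcohol.
–C≡N: carbon triple-bonded to nitrogen → nitrile.

alcohol, alkene, amide, arene, nitrile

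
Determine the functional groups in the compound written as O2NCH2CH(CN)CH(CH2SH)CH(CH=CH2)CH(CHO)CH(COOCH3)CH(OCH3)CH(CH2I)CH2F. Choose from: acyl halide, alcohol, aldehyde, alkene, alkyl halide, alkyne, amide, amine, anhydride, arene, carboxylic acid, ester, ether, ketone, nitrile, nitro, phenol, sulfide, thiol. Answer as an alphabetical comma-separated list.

aldehyde, alkene, alkyl halide, ester, ether, nitrile, nitro, thiol

Taking each segment in turn:
  O2NCH2: –NO2 on carbon → nitro group.
  CH(CN): pendant –C≡N: nitrile.
  CH(CH2SH): pendant –CH2SH → thiol.
  CH(CH=CH2): pendant –CH=CH2: C=C double bond → alkene.
  CH(CHO): pendant –CHO: carbonyl C bonded to C and H → aldehyde.
  CH(COOCH3): pendant –COOCH3: carbonyl C bonded to C and –OCH3 → ester.
  CH(OCH3): pendant –OCH3: C–O–C with sp³ C, no adjacent C=O → ether.
  CH(CH2I): pendant –CH2X: halogen on sp³ carbon → alkyl halide.
  CH2F: halogen on an sp³ carbon → alkyl halide.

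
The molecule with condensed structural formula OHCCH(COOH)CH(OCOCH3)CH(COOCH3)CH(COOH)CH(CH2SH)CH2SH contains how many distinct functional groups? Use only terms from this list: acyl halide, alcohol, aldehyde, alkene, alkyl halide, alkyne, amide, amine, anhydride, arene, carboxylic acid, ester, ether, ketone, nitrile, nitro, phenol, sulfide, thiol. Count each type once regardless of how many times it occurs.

4

terminal –CHO: carbonyl C bonded to H and C → aldehyde.
pendant –COOH: carbonyl C bonded to C and –OH → carboxylic acid.
pendant –OC(=O)CH3: an acyloxy group → ester.
pendant –COOCH3: carbonyl C bonded to C and –OCH3 → ester.
pendant –COOH: carbonyl C bonded to C and –OH → carboxylic acid.
pendant –CH2SH → thiol.
–SH on an sp³ carbon → thiol.
Distinct types present: aldehyde, carboxylic acid, ester, thiol.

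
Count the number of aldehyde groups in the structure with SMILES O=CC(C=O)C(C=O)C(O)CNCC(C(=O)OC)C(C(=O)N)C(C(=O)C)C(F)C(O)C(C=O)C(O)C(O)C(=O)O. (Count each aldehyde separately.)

4

Working along the chain:
  OHC: terminal –CHO: carbonyl C bonded to H and C → aldehyde.
  CH(CHO): pendant –CHO: carbonyl C bonded to C and H → aldehyde.
  CH(CHO): pendant –CHO: carbonyl C bonded to C and H → aldehyde.
  CH(OH): –OH on an sp³ carbon → alcohol (secondary).
  CH2NHCH2: C–N–C with sp³ carbons and no adjacent C=O → amine (secondary).
  CH(COOCH3): pendant –COOCH3: carbonyl C bonded to C and –OCH3 → ester.
  CH(CONH2): pendant –CONH2: carbonyl C bonded to C and N → amide.
  CH(COCH3): pendant –COCH3: carbonyl C bonded to two carbons → ketone.
  CH(F): halogen on an sp³ carbon → alkyl halide.
  CH(OH): –OH on an sp³ carbon → alcohol (secondary).
  CH(CHO): pendant –CHO: carbonyl C bonded to C and H → aldehyde.
  CH(OH): –OH on an sp³ carbon → alcohol (secondary).
  CH(OH): –OH on an sp³ carbon → alcohol (secondary).
  COOH: –COOH: carbonyl C bonded to –OH and C → carboxylic acid (the –OH is not a separate alcohol).
Aldehyde appears at: OHC, CH(CHO), CH(CHO), CH(CHO) → 4.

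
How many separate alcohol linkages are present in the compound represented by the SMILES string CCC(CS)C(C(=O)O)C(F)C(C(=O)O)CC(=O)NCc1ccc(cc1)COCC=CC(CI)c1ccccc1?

0

pendant –CH2SH → thiol.
pendant –COOH: carbonyl C bonded to C and –OH → carboxylic acid.
halogen on an sp³ carbon → alkyl halide.
pendant –COOH: carbonyl C bonded to C and –OH → carboxylic acid.
–C(=O)–N– linkage → amide (the N is not an amine).
para-disubstituted benzene ring → arene.
C–O–C with sp³ carbons on both sides and no adjacent C=O → ether.
C=C double bond → alkene.
pendant –CH2X: halogen on sp³ carbon → alkyl halide.
–C6H5 phenyl ring → arene.
No segment is a alcohol: CH(CH2SH) is thiol, not alcohol; CH(COOH) is carboxylic acid, not alcohol; CH(COOH) is carboxylic acid, not alcohol. → 0.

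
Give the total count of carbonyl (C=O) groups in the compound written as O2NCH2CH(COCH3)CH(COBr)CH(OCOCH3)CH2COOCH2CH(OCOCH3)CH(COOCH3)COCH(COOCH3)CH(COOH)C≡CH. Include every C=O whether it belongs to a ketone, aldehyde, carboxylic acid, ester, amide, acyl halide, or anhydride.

9

CH(COCH3): ketone, 1 C=O (running total 1).
CH(COBr): acyl halide, 1 C=O (running total 2).
CH(OCOCH3): ester, 1 C=O (running total 3).
CH2COOCH2: ester, 1 C=O (running total 4).
CH(OCOCH3): ester, 1 C=O (running total 5).
CH(COOCH3): ester, 1 C=O (running total 6).
CO: ketone, 1 C=O (running total 7).
CH(COOCH3): ester, 1 C=O (running total 8).
CH(COOH): carboxylic acid, 1 C=O (running total 9).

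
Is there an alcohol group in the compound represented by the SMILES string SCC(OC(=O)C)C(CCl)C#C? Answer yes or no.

Reading the structure from left to right:
  HSCH2: –SH on an sp³ carbon → thiol.
  CH(OCOCH3): pendant –OC(=O)CH3: an acyloxy group → ester.
  CH(CH2Cl): pendant –CH2X: halogen on sp³ carbon → alkyl halide.
  C≡CH: C≡C triple bond → alkyne.
The groups actually present are: alkyl halide, alkyne, ester, thiol.

no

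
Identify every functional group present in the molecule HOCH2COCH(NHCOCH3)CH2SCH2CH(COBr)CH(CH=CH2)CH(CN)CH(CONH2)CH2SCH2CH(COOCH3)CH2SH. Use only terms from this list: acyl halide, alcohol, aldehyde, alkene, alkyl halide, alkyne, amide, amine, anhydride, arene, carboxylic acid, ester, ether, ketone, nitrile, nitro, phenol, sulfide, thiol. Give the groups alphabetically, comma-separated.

acyl halide, alcohol, alkene, amide, ester, ketone, nitrile, sulfide, thiol

Taking each segment in turn:
  HOCH2: HO– on an sp³ carbon → alcohol.
  CO: –C(=O)– with carbon on both sides → ketone.
  CH(NHCOCH3): pendant –NHC(=O)CH3: N bonded to a carbonyl → amide (not amine).
  CH2SCH2: C–S–C linkage → sulfide (thioether).
  CH(COBr): pendant –C(=O)X: carbonyl C bonded to C and halogen → acyl halide.
  CH(CH=CH2): pendant –CH=CH2: C=C double bond → alkene.
  CH(CN): pendant –C≡N: nitrile.
  CH(CONH2): pendant –CONH2: carbonyl C bonded to C and N → amide.
  CH2SCH2: C–S–C linkage → sulfide (thioether).
  CH(COOCH3): pendant –COOCH3: carbonyl C bonded to C and –OCH3 → ester.
  CH2SH: –SH on an sp³ carbon → thiol.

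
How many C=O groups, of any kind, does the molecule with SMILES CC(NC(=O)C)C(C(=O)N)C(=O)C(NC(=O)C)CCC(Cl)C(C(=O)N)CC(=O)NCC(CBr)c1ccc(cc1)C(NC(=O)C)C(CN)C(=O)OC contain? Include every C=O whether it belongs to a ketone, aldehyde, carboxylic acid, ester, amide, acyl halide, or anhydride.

8

CH(NHCOCH3): amide, 1 C=O (running total 1).
CH(CONH2): amide, 1 C=O (running total 2).
CO: ketone, 1 C=O (running total 3).
CH(NHCOCH3): amide, 1 C=O (running total 4).
CH(CONH2): amide, 1 C=O (running total 5).
CH2CONHCH2: amide, 1 C=O (running total 6).
CH(NHCOCH3): amide, 1 C=O (running total 7).
COOCH3: ester, 1 C=O (running total 8).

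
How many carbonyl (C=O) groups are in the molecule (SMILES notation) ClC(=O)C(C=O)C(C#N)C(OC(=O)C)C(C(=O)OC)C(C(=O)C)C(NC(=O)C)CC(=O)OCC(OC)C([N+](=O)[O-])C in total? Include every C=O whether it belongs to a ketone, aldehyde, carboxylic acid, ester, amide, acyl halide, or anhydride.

7

ClCO: acyl halide, 1 C=O (running total 1).
CH(CHO): aldehyde, 1 C=O (running total 2).
CH(OCOCH3): ester, 1 C=O (running total 3).
CH(COOCH3): ester, 1 C=O (running total 4).
CH(COCH3): ketone, 1 C=O (running total 5).
CH(NHCOCH3): amide, 1 C=O (running total 6).
CH2COOCH2: ester, 1 C=O (running total 7).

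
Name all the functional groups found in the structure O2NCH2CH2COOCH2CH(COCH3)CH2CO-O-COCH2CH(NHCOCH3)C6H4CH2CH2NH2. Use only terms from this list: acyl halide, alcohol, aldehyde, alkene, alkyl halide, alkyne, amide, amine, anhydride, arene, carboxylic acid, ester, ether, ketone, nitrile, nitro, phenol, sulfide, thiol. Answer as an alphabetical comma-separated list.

amide, amine, anhydride, arene, ester, ketone, nitro

Reading the structure from left to right:
  O2NCH2: –NO2 on carbon → nitro group.
  CH2COOCH2: –C(=O)–O–C with C on the carbonyl side → ester.
  CH(COCH3): pendant –COCH3: carbonyl C bonded to two carbons → ketone.
  CH2CO-O-COCH2: two acyl groups sharing one oxygen, –C(=O)–O–C(=O)– → anhydride.
  CH(NHCOCH3): pendant –NHC(=O)CH3: N bonded to a carbonyl → amide (not amine).
  C6H4: para-disubstituted benzene ring → arene.
  CH2NH2: –NH2 on an sp³ carbon with no adjacent C=O → amine.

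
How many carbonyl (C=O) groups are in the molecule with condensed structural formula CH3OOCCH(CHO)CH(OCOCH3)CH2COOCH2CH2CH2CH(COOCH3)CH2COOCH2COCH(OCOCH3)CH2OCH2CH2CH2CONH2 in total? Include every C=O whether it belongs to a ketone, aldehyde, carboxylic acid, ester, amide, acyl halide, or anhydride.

CH3OOC: ester, 1 C=O (running total 1).
CH(CHO): aldehyde, 1 C=O (running total 2).
CH(OCOCH3): ester, 1 C=O (running total 3).
CH2COOCH2: ester, 1 C=O (running total 4).
CH(COOCH3): ester, 1 C=O (running total 5).
CH2COOCH2: ester, 1 C=O (running total 6).
CO: ketone, 1 C=O (running total 7).
CH(OCOCH3): ester, 1 C=O (running total 8).
CONH2: amide, 1 C=O (running total 9).

9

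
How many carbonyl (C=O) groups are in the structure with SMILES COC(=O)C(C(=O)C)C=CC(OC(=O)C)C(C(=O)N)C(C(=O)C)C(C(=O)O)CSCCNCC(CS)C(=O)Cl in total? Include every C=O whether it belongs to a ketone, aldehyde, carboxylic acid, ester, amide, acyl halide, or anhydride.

7

CH3OOC: ester, 1 C=O (running total 1).
CH(COCH3): ketone, 1 C=O (running total 2).
CH(OCOCH3): ester, 1 C=O (running total 3).
CH(CONH2): amide, 1 C=O (running total 4).
CH(COCH3): ketone, 1 C=O (running total 5).
CH(COOH): carboxylic acid, 1 C=O (running total 6).
COCl: acyl halide, 1 C=O (running total 7).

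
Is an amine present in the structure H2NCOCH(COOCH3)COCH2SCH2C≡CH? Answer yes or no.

–C(=O)NH2: carbonyl C bonded to C and to N → amide (the N is not a separate amine).
pendant –COOCH3: carbonyl C bonded to C and –OCH3 → ester.
–C(=O)– with carbon on both sides → ketone.
C–S–C linkage → sulfide (thioether).
C≡C triple bond → alkyne.
In H2NCO, the nitrogen is bonded directly to a carbonyl carbon, making it part of an amide, not a free amine.
The groups actually present are: alkyne, amide, ester, ketone, sulfide.

no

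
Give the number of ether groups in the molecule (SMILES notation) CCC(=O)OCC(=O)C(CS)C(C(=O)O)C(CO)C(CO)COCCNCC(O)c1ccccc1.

1

Reading the structure from left to right:
  CH2COOCH2: –C(=O)–O–C with C on the carbonyl side → ester.
  CO: –C(=O)– with carbon on both sides → ketone.
  CH(CH2SH): pendant –CH2SH → thiol.
  CH(COOH): pendant –COOH: carbonyl C bonded to C and –OH → carboxylic acid.
  CH(CH2OH): pendant –CH2OH on an sp³ backbone C → alcohol.
  CH(CH2OH): pendant –CH2OH on an sp³ backbone C → alcohol.
  CH2OCH2: C–O–C with sp³ carbons on both sides and no adjacent C=O → ether.
  CH2NHCH2: C–N–C with sp³ carbons and no adjacent C=O → amine (secondary).
  CH(OH): –OH on an sp³ carbon → alcohol (secondary).
  C6H5: –C6H5 phenyl ring → arene.
Ether appears at: CH2OCH2 → 1.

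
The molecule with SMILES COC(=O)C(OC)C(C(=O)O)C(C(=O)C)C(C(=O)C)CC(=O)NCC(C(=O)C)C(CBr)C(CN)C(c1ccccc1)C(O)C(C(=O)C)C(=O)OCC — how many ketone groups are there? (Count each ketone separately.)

CH3O–C(=O)–: carbonyl C bonded to C and to –OCH3 → ester (not ketone + ether).
pendant –OCH3: C–O–C with sp³ C, no adjacent C=O → ether.
pendant –COOH: carbonyl C bonded to C and –OH → carboxylic acid.
pendant –COCH3: carbonyl C bonded to two carbons → ketone.
pendant –COCH3: carbonyl C bonded to two carbons → ketone.
–C(=O)–N– linkage → amide (the N is not an amine).
pendant –COCH3: carbonyl C bonded to two carbons → ketone.
pendant –CH2X: halogen on sp³ carbon → alkyl halide.
pendant –CH2NH2: N on sp³ C, no adjacent C=O → amine.
pendant –C6H5: benzene ring → arene.
–OH on an sp³ carbon → alcohol (secondary).
pendant –COCH3: carbonyl C bonded to two carbons → ketone.
–C(=O)OCH2CH3: carbonyl C bonded to C and to –OEt → ester.
Ketone appears at: CH(COCH3), CH(COCH3), CH(COCH3), CH(COCH3) → 4.

4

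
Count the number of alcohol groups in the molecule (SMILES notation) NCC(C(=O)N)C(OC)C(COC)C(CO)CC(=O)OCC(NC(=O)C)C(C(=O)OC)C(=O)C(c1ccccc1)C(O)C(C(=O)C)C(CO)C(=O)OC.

–NH2 on an sp³ carbon with no adjacent C=O → amine.
pendant –CONH2: carbonyl C bonded to C and N → amide.
pendant –OCH3: C–O–C with sp³ C, no adjacent C=O → ether.
pendant –CH2OCH3: C–O–C linkage → ether.
pendant –CH2OH on an sp³ backbone C → alcohol.
–C(=O)–O–C with C on the carbonyl side → ester.
pendant –NHC(=O)CH3: N bonded to a carbonyl → amide (not amine).
pendant –COOCH3: carbonyl C bonded to C and –OCH3 → ester.
–C(=O)– with carbon on both sides → ketone.
pendant –C6H5: benzene ring → arene.
–OH on an sp³ carbon → alcohol (secondary).
pendant –COCH3: carbonyl C bonded to two carbons → ketone.
pendant –CH2OH on an sp³ backbone C → alcohol.
–C(=O)OCH3: carbonyl C bonded to C and to –OCH3 → ester (not ketone + ether).
Alcohol appears at: CH(CH2OH), CH(OH), CH(CH2OH) → 3.

3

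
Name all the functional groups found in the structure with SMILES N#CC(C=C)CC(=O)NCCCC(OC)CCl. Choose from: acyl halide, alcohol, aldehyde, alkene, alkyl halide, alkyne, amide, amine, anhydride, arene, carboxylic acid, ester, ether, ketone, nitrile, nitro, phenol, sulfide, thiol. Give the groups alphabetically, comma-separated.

N≡C–: carbon triple-bonded to nitrogen → nitrile.
pendant –CH=CH2: C=C double bond → alkene.
–C(=O)–N– linkage → amide (the N is not an amine).
pendant –OCH3: C–O–C with sp³ C, no adjacent C=O → ether.
halogen on an sp³ carbon → alkyl halide.

alkene, alkyl halide, amide, ether, nitrile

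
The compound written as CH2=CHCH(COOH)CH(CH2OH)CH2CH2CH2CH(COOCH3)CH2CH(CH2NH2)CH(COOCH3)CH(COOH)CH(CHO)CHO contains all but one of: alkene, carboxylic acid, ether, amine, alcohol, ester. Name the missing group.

alkene: present (CH2=CH — C=C double bond → alkene).
carboxylic acid: present (CH(COOH) — pendant –COOH: carbonyl C bonded to C and –OH → carboxylic acid).
amine: present (CH(CH2NH2) — pendant –CH2NH2: N on sp³ C, no adjacent C=O → amine).
ester: present (CH(COOCH3) — pendant –COOCH3: carbonyl C bonded to C and –OCH3 → ester).
alcohol: present (CH(CH2OH) — pendant –CH2OH on an sp³ backbone C → alcohol).
ether: absent. In CH(COOCH3), the C–O–C oxygen is adjacent to a C=O, so it belongs to an ester, not an ether.

ether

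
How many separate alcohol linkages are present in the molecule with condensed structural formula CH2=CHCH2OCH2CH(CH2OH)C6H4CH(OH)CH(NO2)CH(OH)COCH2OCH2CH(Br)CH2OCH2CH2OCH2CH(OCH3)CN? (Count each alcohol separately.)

3

Reading the structure from left to right:
  CH2=CH: C=C double bond → alkene.
  CH2OCH2: C–O–C with sp³ carbons on both sides and no adjacent C=O → ether.
  CH(CH2OH): pendant –CH2OH on an sp³ backbone C → alcohol.
  C6H4: para-disubstituted benzene ring → arene.
  CH(OH): –OH on an sp³ carbon → alcohol (secondary).
  CH(NO2): –NO2 on an sp³ carbon → nitro (the N=O is not a carbonyl).
  CH(OH): –OH on an sp³ carbon → alcohol (secondary).
  CO: –C(=O)– with carbon on both sides → ketone.
  CH2OCH2: C–O–C with sp³ carbons on both sides and no adjacent C=O → ether.
  CH(Br): halogen on an sp³ carbon → alkyl halide.
  CH2OCH2: C–O–C with sp³ carbons on both sides and no adjacent C=O → ether.
  CH2OCH2: C–O–C with sp³ carbons on both sides and no adjacent C=O → ether.
  CH(OCH3): pendant –OCH3: C–O–C with sp³ C, no adjacent C=O → ether.
  CN: –C≡N: carbon triple-bonded to nitrogen → nitrile.
Alcohol appears at: CH(CH2OH), CH(OH), CH(OH) → 3.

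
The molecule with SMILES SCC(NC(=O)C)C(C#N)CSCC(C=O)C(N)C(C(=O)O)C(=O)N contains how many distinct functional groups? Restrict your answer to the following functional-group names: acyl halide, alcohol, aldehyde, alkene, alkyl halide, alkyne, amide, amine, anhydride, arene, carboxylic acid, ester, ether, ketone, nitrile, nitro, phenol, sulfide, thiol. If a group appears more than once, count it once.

7

Reading the structure from left to right:
  HSCH2: –SH on an sp³ carbon → thiol.
  CH(NHCOCH3): pendant –NHC(=O)CH3: N bonded to a carbonyl → amide (not amine).
  CH(CN): pendant –C≡N: nitrile.
  CH2SCH2: C–S–C linkage → sulfide (thioether).
  CH(CHO): pendant –CHO: carbonyl C bonded to C and H → aldehyde.
  CH(NH2): –NH2 on an sp³ carbon with no adjacent C=O → amine.
  CH(COOH): pendant –COOH: carbonyl C bonded to C and –OH → carboxylic acid.
  CONH2: –C(=O)NH2: carbonyl C bonded to C and to N → amide (the N is not a separate amine).
Distinct types present: aldehyde, amide, amine, carboxylic acid, nitrile, sulfide, thiol.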